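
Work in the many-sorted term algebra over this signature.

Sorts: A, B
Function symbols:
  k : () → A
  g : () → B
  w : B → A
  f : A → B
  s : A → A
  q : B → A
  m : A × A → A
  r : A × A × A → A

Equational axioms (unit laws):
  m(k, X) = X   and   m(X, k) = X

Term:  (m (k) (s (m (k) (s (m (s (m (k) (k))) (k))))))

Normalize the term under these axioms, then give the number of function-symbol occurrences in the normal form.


1. (m (k) (s (m (k) (s (m (s (m (k) (k))) (k))))))  →  (s (m (k) (s (m (s (m (k) (k))) (k)))))
2. (s (m (k) (s (m (s (m (k) (k))) (k)))))  →  (s (s (m (s (m (k) (k))) (k))))
3. (s (s (m (s (m (k) (k))) (k))))  →  (s (s (s (m (k) (k)))))
4. (s (s (s (m (k) (k)))))  →  (s (s (s (k))))
normal form: (s (s (s (k))))

size = 4


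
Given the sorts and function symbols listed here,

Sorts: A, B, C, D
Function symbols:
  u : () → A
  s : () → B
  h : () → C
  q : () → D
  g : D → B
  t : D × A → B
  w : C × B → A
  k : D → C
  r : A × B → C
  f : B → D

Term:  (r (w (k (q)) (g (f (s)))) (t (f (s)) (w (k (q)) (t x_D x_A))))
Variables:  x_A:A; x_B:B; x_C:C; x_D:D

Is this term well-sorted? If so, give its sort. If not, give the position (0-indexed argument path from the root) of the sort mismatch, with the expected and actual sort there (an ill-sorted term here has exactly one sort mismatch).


well-sorted; sort = C

      (q) : D
    (k (q)) : C
        (s) : B
      (f (s)) : D
    (g (f (s))) : B
  (w (k (q)) (g (f (s)))) : A
      (s) : B
    (f (s)) : D
        (q) : D
      (k (q)) : C
        x_D : D
        x_A : A
      (t x_D x_A) : B
    (w (k (q)) (t x_D x_A)) : A
  (t (f (s)) (w (k (q)) (t x_D x_A))) : B
(r (w (k (q)) (g (f (s)))) (t (f (s)) (w (k (q)) (t x_D x_A)))) : C


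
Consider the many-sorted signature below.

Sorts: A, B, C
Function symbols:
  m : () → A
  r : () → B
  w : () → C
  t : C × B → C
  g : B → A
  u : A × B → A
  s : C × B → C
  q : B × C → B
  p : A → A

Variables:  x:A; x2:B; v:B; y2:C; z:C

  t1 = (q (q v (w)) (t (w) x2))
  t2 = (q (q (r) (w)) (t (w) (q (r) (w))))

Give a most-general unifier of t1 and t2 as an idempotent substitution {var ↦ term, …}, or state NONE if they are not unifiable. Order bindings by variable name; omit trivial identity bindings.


{v ↦ (r), x2 ↦ (q (r) (w))}


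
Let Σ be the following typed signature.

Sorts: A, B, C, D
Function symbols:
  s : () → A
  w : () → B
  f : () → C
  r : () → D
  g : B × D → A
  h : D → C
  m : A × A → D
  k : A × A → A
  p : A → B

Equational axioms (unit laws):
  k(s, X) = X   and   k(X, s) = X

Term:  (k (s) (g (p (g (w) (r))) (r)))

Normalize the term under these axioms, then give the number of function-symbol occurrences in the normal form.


size = 6

1. (k (s) (g (p (g (w) (r))) (r)))  →  (g (p (g (w) (r))) (r))
normal form: (g (p (g (w) (r))) (r))


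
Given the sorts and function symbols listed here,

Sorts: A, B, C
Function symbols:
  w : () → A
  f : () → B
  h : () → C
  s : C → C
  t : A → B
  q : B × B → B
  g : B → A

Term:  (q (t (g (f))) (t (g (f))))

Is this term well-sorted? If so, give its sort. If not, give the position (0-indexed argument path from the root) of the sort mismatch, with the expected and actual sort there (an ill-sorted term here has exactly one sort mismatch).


      (f) : B
    (g (f)) : A
  (t (g (f))) : B
      (f) : B
    (g (f)) : A
  (t (g (f))) : B
(q (t (g (f))) (t (g (f)))) : B

well-sorted; sort = B


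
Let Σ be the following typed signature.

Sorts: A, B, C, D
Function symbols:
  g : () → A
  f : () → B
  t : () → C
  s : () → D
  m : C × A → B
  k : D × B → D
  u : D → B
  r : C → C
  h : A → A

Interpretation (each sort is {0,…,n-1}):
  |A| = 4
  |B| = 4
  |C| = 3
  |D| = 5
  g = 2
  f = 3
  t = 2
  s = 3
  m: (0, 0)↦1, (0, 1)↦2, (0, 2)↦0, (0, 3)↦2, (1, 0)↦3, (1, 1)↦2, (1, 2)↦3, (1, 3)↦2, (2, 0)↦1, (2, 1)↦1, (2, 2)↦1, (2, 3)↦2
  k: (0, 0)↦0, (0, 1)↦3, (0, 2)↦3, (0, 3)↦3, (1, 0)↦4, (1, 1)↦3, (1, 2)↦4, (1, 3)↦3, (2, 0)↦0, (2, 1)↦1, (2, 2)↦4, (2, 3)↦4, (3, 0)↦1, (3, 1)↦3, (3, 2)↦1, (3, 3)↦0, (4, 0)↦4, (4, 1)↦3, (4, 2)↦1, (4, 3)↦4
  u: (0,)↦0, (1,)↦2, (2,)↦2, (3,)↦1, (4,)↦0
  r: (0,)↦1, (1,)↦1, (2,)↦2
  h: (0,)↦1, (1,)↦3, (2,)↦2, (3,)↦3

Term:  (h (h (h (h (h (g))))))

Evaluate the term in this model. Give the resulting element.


value = 2

  g = 2
  (h (g)) = h(2,) = 2
  (h (h (g))) = h(2,) = 2
  (h (h (h (g)))) = h(2,) = 2
  (h (h (h (h (g))))) = h(2,) = 2
  (h (h (h (h (h (g)))))) = h(2,) = 2


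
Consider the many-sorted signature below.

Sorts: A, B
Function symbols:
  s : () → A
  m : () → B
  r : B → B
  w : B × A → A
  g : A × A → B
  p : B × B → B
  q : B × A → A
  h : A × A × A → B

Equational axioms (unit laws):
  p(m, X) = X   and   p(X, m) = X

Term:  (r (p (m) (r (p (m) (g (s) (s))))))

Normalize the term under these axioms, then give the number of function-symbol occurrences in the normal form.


1. (r (p (m) (r (p (m) (g (s) (s))))))  →  (r (r (p (m) (g (s) (s)))))
2. (r (r (p (m) (g (s) (s)))))  →  (r (r (g (s) (s))))
normal form: (r (r (g (s) (s))))

size = 5


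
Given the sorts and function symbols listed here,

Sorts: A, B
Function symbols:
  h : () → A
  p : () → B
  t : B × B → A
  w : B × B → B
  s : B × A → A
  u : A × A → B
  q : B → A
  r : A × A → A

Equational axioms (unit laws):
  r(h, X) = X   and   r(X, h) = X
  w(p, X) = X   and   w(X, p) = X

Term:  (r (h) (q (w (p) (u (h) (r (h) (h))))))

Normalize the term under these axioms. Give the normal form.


normal form = (q (u (h) (h)))

1. (r (h) (q (w (p) (u (h) (r (h) (h))))))  →  (q (w (p) (u (h) (r (h) (h)))))
2. (q (w (p) (u (h) (r (h) (h)))))  →  (q (u (h) (r (h) (h))))
3. (q (u (h) (r (h) (h))))  →  (q (u (h) (h)))


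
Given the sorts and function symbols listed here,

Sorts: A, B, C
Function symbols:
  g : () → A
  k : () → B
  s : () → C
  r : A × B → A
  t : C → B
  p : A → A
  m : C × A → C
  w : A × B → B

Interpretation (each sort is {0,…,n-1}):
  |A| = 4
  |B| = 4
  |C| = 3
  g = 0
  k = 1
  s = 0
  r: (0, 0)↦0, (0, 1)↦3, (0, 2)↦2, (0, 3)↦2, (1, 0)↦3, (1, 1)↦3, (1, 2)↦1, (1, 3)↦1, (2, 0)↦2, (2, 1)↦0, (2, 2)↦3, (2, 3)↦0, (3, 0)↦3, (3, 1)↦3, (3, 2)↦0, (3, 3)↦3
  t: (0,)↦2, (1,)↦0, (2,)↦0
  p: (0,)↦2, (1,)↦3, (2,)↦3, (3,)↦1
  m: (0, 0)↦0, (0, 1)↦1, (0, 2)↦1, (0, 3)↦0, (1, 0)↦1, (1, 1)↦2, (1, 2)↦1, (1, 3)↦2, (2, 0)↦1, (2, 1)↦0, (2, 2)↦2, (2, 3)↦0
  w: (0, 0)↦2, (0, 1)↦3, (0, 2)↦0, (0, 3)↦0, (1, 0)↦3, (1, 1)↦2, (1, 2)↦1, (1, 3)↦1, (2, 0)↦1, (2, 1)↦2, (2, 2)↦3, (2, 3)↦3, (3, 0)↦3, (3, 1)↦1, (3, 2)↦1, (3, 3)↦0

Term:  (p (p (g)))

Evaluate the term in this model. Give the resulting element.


value = 3

  g = 0
  (p (g)) = p(0,) = 2
  (p (p (g))) = p(2,) = 3


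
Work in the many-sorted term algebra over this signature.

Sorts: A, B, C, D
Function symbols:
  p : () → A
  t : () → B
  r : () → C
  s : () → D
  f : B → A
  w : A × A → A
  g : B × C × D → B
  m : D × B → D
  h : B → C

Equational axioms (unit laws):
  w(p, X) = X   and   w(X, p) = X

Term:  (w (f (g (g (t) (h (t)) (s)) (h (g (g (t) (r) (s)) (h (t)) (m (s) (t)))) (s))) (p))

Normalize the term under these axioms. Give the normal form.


1. (w (f (g (g (t) (h (t)) (s)) (h (g (g (t) (r) (s)) (h (t)) (m (s) (t)))) (s))) (p))  →  (f (g (g (t) (h (t)) (s)) (h (g (g (t) (r) (s)) (h (t)) (m (s) (t)))) (s)))

normal form = (f (g (g (t) (h (t)) (s)) (h (g (g (t) (r) (s)) (h (t)) (m (s) (t)))) (s)))


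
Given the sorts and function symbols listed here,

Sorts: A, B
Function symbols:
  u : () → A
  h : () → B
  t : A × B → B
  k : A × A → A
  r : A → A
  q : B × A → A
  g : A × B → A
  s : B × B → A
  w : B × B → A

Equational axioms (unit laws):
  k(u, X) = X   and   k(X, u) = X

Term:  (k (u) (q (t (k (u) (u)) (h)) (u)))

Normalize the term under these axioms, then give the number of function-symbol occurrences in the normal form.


size = 5

1. (k (u) (q (t (k (u) (u)) (h)) (u)))  →  (q (t (k (u) (u)) (h)) (u))
2. (q (t (k (u) (u)) (h)) (u))  →  (q (t (u) (h)) (u))
normal form: (q (t (u) (h)) (u))


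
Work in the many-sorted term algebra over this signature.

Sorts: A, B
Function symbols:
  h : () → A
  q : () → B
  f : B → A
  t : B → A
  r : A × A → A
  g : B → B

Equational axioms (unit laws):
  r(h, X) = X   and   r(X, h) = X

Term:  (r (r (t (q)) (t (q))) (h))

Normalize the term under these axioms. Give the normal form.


1. (r (r (t (q)) (t (q))) (h))  →  (r (t (q)) (t (q)))

normal form = (r (t (q)) (t (q)))


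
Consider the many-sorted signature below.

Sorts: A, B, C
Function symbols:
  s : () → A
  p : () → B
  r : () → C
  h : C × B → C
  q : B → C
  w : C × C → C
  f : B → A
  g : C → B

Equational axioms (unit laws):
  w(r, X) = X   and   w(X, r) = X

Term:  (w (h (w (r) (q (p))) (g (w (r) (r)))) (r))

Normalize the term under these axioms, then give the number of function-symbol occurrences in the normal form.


size = 5

1. (w (h (w (r) (q (p))) (g (w (r) (r)))) (r))  →  (h (w (r) (q (p))) (g (w (r) (r))))
2. (h (w (r) (q (p))) (g (w (r) (r))))  →  (h (q (p)) (g (w (r) (r))))
3. (h (q (p)) (g (w (r) (r))))  →  (h (q (p)) (g (r)))
normal form: (h (q (p)) (g (r)))


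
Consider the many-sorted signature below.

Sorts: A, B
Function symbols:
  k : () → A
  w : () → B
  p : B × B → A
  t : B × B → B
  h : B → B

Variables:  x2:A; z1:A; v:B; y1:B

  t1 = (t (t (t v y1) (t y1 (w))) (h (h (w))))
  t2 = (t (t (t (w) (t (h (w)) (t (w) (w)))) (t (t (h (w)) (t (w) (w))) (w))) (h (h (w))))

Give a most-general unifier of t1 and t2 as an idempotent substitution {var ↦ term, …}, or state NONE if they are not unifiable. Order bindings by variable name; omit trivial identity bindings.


{v ↦ (w), y1 ↦ (t (h (w)) (t (w) (w)))}


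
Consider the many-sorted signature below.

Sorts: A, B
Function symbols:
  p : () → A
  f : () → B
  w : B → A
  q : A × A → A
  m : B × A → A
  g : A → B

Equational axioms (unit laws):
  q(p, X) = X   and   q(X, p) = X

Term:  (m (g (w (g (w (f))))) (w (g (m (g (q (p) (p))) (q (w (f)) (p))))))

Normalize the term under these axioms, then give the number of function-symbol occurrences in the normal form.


1. (m (g (w (g (w (f))))) (w (g (m (g (q (p) (p))) (q (w (f)) (p))))))  →  (m (g (w (g (w (f))))) (w (g (m (g (p)) (q (w (f)) (p))))))
2. (m (g (w (g (w (f))))) (w (g (m (g (p)) (q (w (f)) (p))))))  →  (m (g (w (g (w (f))))) (w (g (m (g (p)) (w (f))))))
normal form: (m (g (w (g (w (f))))) (w (g (m (g (p)) (w (f))))))

size = 13


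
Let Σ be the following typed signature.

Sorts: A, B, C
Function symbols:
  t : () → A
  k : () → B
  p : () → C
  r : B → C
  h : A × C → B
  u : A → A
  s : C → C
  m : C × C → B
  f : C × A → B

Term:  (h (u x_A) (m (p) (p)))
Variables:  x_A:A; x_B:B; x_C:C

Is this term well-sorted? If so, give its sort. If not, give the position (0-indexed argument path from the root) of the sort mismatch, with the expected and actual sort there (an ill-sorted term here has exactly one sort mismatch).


    x_A : A
  (u x_A) : A
    (p) : C
    (p) : C
  (m (p) (p)) : B
(h (u x_A) (m (p) (p))) : ✗ arg 1 at [1] has sort B, expected C

ill-sorted at position [1]: expected C, got B


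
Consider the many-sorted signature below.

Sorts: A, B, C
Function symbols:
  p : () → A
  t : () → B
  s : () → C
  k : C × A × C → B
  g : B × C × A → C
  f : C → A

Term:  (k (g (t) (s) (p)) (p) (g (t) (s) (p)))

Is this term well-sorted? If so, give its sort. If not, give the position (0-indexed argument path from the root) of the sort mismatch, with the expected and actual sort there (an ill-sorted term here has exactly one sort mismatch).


well-sorted; sort = B

    (t) : B
    (s) : C
    (p) : A
  (g (t) (s) (p)) : C
  (p) : A
    (t) : B
    (s) : C
    (p) : A
  (g (t) (s) (p)) : C
(k (g (t) (s) (p)) (p) (g (t) (s) (p))) : B


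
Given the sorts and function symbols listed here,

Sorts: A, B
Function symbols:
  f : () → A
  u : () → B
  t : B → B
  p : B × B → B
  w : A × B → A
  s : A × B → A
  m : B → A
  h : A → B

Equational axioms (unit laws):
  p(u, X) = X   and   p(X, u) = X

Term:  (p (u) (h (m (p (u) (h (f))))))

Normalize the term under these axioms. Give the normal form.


normal form = (h (m (h (f))))

1. (p (u) (h (m (p (u) (h (f))))))  →  (h (m (p (u) (h (f)))))
2. (h (m (p (u) (h (f)))))  →  (h (m (h (f))))


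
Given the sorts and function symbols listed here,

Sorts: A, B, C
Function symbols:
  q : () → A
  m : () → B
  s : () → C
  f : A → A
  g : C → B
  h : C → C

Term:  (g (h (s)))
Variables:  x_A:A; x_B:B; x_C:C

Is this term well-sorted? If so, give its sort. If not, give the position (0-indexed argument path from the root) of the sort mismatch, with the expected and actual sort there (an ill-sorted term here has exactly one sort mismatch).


well-sorted; sort = B

    (s) : C
  (h (s)) : C
(g (h (s))) : B


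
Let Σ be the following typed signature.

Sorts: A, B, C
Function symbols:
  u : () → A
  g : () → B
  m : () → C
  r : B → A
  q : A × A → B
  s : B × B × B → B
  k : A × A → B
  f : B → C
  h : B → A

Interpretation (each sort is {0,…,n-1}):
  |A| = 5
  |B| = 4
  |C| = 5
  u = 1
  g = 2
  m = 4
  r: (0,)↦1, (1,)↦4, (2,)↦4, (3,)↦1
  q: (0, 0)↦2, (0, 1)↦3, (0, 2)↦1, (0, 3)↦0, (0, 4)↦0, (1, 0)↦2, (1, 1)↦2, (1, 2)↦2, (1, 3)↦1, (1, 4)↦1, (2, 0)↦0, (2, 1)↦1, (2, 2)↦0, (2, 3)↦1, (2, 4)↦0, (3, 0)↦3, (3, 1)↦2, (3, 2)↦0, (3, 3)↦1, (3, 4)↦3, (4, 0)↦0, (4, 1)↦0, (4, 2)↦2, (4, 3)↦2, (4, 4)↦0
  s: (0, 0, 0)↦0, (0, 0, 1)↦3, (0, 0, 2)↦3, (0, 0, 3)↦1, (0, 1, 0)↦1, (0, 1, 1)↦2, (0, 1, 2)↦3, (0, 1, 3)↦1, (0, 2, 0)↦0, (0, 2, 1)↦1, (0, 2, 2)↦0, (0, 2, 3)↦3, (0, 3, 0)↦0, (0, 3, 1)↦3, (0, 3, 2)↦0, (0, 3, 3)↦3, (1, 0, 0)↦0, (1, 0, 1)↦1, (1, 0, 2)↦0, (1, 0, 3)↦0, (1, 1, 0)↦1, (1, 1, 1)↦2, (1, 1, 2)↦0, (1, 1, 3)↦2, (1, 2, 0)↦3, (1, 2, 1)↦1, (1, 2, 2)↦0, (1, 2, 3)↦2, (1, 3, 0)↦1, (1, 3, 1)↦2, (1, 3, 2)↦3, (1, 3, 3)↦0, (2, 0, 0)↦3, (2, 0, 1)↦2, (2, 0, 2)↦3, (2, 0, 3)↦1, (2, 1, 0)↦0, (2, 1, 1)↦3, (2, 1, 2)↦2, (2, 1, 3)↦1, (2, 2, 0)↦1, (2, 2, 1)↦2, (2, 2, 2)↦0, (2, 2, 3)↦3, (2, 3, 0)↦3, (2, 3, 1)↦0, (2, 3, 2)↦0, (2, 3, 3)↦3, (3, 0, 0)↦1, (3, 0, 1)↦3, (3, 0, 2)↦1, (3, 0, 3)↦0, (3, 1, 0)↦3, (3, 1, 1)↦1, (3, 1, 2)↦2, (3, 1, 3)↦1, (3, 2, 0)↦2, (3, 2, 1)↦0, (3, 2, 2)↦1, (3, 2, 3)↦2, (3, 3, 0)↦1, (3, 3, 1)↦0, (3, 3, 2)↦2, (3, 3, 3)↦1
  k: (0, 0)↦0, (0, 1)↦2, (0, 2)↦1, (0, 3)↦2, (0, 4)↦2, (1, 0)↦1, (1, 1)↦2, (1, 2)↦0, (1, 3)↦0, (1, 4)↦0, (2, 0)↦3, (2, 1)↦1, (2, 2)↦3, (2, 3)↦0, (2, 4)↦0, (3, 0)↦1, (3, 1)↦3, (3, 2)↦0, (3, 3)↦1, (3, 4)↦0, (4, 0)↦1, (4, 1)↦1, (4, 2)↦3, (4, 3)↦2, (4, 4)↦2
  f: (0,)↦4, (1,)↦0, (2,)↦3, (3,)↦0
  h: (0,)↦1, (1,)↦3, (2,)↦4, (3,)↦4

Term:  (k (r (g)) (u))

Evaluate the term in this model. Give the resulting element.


value = 1

  g = 2
  (r (g)) = r(2,) = 4
  u = 1
  (k (r (g)) (u)) = k(4, 1) = 1


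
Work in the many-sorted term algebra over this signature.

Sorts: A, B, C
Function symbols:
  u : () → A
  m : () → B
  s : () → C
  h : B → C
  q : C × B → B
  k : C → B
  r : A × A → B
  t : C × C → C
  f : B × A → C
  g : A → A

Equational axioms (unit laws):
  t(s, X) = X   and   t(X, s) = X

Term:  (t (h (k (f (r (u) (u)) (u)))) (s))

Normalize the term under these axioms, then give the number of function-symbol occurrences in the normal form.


1. (t (h (k (f (r (u) (u)) (u)))) (s))  →  (h (k (f (r (u) (u)) (u))))
normal form: (h (k (f (r (u) (u)) (u))))

size = 7


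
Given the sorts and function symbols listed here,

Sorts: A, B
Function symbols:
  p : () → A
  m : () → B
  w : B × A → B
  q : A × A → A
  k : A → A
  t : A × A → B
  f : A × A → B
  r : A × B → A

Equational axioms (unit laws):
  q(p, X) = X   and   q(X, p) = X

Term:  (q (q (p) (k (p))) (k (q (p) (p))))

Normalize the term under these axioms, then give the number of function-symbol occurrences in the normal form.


1. (q (q (p) (k (p))) (k (q (p) (p))))  →  (q (k (p)) (k (q (p) (p))))
2. (q (k (p)) (k (q (p) (p))))  →  (q (k (p)) (k (p)))
normal form: (q (k (p)) (k (p)))

size = 5


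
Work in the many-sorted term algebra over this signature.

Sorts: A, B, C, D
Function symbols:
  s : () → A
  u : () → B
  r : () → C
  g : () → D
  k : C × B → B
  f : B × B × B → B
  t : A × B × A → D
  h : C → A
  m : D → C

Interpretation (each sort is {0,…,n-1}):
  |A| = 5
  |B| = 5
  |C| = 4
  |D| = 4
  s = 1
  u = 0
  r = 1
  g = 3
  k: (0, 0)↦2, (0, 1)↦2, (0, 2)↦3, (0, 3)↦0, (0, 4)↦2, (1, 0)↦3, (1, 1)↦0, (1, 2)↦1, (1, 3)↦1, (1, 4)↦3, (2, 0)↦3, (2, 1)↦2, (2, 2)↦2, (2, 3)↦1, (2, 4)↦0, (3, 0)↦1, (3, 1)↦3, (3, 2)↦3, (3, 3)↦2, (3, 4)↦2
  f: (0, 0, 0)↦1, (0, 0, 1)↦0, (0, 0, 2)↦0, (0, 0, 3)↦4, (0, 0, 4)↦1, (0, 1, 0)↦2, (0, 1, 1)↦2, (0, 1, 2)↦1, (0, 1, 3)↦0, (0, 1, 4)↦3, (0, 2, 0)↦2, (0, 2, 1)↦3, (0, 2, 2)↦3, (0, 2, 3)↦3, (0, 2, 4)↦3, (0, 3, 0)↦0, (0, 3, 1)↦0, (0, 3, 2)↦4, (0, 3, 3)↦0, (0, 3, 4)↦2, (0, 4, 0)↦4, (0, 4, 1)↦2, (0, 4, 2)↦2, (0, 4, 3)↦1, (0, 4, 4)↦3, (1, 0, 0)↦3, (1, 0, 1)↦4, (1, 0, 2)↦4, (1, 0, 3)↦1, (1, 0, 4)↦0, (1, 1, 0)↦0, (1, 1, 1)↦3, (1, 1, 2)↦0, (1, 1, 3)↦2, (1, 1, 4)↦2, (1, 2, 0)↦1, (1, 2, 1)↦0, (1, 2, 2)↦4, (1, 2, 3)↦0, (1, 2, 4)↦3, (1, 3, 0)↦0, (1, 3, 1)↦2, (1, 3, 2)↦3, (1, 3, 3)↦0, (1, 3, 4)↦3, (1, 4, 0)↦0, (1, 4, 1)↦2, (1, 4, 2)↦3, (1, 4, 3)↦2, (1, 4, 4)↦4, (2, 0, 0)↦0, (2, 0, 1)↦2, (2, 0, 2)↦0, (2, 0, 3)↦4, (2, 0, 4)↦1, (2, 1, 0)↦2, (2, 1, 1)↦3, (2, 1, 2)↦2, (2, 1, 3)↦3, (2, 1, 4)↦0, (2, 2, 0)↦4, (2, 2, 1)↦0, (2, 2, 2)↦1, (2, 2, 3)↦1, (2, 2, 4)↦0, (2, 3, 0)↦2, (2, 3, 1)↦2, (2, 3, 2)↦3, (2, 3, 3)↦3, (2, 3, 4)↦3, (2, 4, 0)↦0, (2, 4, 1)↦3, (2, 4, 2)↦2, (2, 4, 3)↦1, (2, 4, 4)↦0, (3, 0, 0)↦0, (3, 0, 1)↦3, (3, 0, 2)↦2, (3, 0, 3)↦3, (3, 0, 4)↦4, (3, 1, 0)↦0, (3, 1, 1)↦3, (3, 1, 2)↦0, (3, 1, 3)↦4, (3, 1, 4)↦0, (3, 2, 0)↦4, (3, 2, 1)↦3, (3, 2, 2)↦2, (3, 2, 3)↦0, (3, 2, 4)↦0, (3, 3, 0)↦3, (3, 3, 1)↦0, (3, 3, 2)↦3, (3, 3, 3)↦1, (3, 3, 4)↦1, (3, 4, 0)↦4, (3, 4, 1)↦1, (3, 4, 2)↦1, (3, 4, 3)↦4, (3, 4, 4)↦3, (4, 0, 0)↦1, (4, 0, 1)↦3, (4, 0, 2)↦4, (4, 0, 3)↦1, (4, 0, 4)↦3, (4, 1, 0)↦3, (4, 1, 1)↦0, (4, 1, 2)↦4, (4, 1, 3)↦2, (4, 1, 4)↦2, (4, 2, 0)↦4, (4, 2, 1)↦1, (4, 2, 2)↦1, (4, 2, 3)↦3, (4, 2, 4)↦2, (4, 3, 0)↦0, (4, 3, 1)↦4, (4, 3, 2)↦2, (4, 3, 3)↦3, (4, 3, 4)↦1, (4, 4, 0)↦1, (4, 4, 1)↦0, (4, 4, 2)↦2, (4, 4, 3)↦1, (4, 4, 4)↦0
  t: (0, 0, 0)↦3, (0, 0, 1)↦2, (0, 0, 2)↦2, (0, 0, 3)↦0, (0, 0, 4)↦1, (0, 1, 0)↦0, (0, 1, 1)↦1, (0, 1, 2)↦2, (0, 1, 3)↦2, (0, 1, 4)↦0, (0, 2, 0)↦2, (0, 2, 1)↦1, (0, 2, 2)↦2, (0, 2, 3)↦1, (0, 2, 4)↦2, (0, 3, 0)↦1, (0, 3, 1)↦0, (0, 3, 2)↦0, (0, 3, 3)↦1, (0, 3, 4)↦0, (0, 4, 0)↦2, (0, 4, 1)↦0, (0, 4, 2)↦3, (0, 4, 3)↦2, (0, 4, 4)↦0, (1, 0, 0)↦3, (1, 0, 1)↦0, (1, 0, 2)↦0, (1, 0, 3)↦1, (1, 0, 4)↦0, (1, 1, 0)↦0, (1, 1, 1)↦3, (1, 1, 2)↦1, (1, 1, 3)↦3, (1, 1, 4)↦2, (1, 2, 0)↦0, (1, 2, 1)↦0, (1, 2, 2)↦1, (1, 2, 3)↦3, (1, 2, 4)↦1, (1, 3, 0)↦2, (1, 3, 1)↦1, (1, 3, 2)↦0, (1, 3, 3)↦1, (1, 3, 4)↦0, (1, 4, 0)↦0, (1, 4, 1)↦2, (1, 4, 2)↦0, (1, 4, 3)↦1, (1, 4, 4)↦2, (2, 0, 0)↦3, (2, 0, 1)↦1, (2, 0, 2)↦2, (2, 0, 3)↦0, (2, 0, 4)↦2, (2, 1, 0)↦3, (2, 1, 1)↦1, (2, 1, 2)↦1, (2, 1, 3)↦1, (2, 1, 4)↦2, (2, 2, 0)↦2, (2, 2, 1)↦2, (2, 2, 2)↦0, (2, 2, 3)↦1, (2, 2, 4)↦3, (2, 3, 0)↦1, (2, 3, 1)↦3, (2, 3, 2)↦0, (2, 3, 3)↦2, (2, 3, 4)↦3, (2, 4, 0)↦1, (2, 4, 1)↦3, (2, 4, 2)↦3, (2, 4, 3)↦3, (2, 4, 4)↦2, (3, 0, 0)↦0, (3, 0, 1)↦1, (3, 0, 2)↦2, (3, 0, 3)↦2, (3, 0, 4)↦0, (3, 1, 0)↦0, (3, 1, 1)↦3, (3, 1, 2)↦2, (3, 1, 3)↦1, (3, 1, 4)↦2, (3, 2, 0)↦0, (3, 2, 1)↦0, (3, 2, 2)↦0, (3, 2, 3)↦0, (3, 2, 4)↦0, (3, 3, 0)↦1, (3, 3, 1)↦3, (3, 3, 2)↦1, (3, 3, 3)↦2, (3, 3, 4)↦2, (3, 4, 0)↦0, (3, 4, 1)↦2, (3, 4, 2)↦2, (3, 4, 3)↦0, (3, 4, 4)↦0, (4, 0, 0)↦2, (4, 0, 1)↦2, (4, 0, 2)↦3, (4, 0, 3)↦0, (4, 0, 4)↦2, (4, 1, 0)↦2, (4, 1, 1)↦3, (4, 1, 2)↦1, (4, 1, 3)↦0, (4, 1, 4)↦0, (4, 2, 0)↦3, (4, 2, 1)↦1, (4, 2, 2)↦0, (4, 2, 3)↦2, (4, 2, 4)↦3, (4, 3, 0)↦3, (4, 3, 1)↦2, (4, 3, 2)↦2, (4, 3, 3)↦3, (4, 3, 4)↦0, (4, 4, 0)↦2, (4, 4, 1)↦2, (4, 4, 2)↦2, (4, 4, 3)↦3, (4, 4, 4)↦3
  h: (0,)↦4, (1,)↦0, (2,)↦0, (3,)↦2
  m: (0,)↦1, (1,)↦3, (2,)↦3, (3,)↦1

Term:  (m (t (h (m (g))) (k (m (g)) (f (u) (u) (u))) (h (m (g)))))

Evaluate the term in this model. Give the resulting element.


value = 1

  g = 3
  (m (g)) = m(3,) = 1
  (h (m (g))) = h(1,) = 0
  g = 3
  (m (g)) = m(3,) = 1
  u = 0
  u = 0
  u = 0
  (f (u) (u) (u)) = f(0, 0, 0) = 1
  (k (m (g)) (f (u) (u) (u))) = k(1, 1) = 0
  g = 3
  (m (g)) = m(3,) = 1
  (h (m (g))) = h(1,) = 0
  (t (h (m (g))) (k (m (g)) (f (u) (u) (u))) (h (m (g)))) = t(0, 0, 0) = 3
  (m (t (h (m (g))) (k (m (g)) (f (u) (u) (u))) (h (m (g))))) = m(3,) = 1


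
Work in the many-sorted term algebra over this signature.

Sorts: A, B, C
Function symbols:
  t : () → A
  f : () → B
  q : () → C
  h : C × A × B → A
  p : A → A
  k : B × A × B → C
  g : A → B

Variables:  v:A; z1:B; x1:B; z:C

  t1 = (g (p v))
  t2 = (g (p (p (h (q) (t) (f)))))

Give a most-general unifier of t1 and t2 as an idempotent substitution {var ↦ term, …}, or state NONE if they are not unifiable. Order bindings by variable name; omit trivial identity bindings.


{v ↦ (p (h (q) (t) (f)))}


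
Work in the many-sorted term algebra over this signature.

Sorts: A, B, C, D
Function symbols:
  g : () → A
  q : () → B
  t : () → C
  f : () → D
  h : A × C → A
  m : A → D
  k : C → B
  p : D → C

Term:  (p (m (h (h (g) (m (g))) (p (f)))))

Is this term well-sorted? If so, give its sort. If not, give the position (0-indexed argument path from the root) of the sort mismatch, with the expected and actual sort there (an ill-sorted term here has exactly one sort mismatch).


        (g) : A
          (g) : A
        (m (g)) : D
      (h (g) (m (g))) : ✗ arg 1 at [0, 0, 0, 1] has sort D, expected C
        (f) : D
      (p (f)) : C

ill-sorted at position [0, 0, 0, 1]: expected C, got D


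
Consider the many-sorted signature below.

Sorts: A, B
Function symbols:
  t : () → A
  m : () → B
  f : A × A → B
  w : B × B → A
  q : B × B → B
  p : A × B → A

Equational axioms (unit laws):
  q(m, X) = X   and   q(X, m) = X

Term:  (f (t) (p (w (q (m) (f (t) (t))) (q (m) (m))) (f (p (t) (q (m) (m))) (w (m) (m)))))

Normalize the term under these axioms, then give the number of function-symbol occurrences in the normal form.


1. (f (t) (p (w (q (m) (f (t) (t))) (q (m) (m))) (f (p (t) (q (m) (m))) (w (m) (m)))))  →  (f (t) (p (w (f (t) (t)) (q (m) (m))) (f (p (t) (q (m) (m))) (w (m) (m)))))
2. (f (t) (p (w (f (t) (t)) (q (m) (m))) (f (p (t) (q (m) (m))) (w (m) (m)))))  →  (f (t) (p (w (f (t) (t)) (m)) (f (p (t) (q (m) (m))) (w (m) (m)))))
3. (f (t) (p (w (f (t) (t)) (m)) (f (p (t) (q (m) (m))) (w (m) (m)))))  →  (f (t) (p (w (f (t) (t)) (m)) (f (p (t) (m)) (w (m) (m)))))
normal form: (f (t) (p (w (f (t) (t)) (m)) (f (p (t) (m)) (w (m) (m)))))

size = 15


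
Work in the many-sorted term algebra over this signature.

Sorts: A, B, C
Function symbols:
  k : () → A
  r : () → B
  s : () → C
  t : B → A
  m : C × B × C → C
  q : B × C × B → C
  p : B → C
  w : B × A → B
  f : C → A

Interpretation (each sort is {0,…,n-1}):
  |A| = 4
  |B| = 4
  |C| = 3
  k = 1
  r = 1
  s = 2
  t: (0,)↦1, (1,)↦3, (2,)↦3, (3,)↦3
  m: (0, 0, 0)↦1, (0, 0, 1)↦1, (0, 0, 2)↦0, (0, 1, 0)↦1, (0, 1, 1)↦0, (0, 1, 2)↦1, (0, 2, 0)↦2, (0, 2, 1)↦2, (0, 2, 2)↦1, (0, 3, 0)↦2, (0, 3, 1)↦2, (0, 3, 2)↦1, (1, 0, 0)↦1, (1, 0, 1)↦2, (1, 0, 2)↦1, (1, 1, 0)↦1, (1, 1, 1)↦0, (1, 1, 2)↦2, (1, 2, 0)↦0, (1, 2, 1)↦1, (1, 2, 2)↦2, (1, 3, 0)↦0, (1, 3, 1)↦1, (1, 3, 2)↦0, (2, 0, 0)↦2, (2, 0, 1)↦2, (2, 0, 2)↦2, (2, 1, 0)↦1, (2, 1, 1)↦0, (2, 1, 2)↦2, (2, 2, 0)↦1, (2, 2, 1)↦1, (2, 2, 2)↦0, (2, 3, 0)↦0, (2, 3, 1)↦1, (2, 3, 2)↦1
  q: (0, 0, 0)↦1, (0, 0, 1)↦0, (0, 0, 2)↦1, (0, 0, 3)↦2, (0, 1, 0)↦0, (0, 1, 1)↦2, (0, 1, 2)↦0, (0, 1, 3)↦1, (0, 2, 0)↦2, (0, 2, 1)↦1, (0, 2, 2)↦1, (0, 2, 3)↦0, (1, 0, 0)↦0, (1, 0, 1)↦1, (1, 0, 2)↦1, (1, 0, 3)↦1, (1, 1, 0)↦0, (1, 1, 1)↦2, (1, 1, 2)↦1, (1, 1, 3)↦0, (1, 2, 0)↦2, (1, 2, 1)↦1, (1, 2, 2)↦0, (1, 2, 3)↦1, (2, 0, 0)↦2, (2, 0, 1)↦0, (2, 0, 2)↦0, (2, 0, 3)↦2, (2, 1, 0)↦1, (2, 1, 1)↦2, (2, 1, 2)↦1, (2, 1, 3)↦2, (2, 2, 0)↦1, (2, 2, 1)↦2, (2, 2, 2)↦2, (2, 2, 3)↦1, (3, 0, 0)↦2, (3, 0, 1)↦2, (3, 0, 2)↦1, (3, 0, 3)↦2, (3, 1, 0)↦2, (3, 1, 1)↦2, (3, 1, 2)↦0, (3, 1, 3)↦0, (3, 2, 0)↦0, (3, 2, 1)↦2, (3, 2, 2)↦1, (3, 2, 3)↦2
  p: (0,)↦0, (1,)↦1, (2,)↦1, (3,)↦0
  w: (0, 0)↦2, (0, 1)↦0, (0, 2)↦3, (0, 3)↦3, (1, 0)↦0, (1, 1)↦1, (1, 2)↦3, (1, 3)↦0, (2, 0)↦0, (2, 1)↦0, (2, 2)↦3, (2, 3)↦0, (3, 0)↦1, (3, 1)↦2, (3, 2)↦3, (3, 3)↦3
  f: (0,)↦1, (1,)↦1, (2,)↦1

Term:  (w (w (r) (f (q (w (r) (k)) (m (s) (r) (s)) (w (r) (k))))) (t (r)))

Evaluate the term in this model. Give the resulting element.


  r = 1
  r = 1
  k = 1
  (w (r) (k)) = w(1, 1) = 1
  s = 2
  r = 1
  s = 2
  (m (s) (r) (s)) = m(2, 1, 2) = 2
  r = 1
  k = 1
  (w (r) (k)) = w(1, 1) = 1
  (q (w (r) (k)) (m (s) (r) (s)) (w (r) (k))) = q(1, 2, 1) = 1
  (f (q (w (r) (k)) (m (s) (r) (s)) (w (r) (k)))) = f(1,) = 1
  (w (r) (f (q (w (r) (k)) (m (s) (r) (s)) (w (r) (k))))) = w(1, 1) = 1
  r = 1
  (t (r)) = t(1,) = 3
  (w (w (r) (f (q (w (r) (k)) (m (s) (r) (s)) (w (r) (k))))) (t (r))) = w(1, 3) = 0

value = 0


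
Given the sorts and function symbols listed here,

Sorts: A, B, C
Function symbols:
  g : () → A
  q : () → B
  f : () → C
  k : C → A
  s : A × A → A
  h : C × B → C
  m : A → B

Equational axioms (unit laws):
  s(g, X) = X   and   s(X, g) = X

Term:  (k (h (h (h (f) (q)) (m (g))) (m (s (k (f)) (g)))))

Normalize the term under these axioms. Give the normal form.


1. (k (h (h (h (f) (q)) (m (g))) (m (s (k (f)) (g)))))  →  (k (h (h (h (f) (q)) (m (g))) (m (k (f)))))

normal form = (k (h (h (h (f) (q)) (m (g))) (m (k (f)))))


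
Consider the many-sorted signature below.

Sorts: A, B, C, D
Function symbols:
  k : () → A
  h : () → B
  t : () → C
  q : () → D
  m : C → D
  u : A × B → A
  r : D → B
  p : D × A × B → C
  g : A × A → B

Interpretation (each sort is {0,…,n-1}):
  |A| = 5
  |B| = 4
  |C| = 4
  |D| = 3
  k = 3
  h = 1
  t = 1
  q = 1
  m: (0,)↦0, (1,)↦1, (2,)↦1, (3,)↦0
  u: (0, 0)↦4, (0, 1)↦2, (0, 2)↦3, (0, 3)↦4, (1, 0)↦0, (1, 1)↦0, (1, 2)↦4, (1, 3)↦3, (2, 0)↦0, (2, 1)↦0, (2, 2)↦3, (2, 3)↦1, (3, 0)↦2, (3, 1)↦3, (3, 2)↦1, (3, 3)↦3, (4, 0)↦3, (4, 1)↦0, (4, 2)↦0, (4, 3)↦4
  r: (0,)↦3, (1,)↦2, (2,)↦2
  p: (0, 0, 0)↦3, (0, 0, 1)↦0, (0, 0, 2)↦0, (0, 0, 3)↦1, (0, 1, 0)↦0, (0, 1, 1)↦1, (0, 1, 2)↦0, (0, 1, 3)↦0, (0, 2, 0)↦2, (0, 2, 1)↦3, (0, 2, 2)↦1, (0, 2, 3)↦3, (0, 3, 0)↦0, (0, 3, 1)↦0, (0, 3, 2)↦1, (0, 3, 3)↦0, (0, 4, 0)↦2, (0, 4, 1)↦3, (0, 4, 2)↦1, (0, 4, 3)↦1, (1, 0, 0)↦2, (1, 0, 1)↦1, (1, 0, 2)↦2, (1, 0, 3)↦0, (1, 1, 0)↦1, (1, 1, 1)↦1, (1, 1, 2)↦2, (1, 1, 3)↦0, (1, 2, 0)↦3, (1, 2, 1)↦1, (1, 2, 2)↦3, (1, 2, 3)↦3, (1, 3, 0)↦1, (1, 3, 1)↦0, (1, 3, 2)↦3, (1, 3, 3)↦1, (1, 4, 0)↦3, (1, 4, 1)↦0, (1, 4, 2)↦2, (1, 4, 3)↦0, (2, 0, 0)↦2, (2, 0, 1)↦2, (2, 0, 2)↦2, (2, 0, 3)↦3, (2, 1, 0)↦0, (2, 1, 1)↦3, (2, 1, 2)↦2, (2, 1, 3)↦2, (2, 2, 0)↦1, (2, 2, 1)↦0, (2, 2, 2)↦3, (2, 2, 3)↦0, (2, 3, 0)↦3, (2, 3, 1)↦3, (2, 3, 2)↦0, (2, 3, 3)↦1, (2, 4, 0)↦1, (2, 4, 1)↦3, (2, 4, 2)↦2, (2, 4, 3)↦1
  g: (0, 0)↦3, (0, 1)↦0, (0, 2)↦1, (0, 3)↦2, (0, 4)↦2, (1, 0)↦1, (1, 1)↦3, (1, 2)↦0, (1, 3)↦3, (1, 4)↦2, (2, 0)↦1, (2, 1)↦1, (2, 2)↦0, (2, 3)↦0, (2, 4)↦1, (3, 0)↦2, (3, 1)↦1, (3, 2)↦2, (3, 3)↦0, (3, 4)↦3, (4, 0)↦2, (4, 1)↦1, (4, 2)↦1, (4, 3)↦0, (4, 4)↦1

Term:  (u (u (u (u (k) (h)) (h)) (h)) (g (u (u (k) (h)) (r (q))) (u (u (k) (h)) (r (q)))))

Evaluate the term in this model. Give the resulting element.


value = 3

  k = 3
  h = 1
  (u (k) (h)) = u(3, 1) = 3
  h = 1
  (u (u (k) (h)) (h)) = u(3, 1) = 3
  h = 1
  (u (u (u (k) (h)) (h)) (h)) = u(3, 1) = 3
  k = 3
  h = 1
  (u (k) (h)) = u(3, 1) = 3
  q = 1
  (r (q)) = r(1,) = 2
  (u (u (k) (h)) (r (q))) = u(3, 2) = 1
  k = 3
  h = 1
  (u (k) (h)) = u(3, 1) = 3
  q = 1
  (r (q)) = r(1,) = 2
  (u (u (k) (h)) (r (q))) = u(3, 2) = 1
  (g (u (u (k) (h)) (r (q))) (u (u (k) (h)) (r (q)))) = g(1, 1) = 3
  (u (u (u (u (k) (h)) (h)) (h)) (g (u (u (k) (h)) (r (q))) (u (u (k) (h)) (r (q))))) = u(3, 3) = 3


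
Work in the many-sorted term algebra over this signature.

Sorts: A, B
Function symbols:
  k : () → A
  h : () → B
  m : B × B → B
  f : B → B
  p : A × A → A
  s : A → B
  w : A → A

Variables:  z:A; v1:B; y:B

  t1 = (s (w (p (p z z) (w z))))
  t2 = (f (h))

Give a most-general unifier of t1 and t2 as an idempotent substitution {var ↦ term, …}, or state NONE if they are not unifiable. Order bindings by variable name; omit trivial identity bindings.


head clash or occurs-check failure — not unifiable

NONE (not unifiable)


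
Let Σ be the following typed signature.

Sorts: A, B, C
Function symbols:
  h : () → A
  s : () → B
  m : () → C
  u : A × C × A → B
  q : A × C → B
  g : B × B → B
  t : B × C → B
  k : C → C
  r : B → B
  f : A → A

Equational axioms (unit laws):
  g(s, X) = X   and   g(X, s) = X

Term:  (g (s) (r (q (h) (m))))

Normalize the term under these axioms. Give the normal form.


normal form = (r (q (h) (m)))

1. (g (s) (r (q (h) (m))))  →  (r (q (h) (m)))


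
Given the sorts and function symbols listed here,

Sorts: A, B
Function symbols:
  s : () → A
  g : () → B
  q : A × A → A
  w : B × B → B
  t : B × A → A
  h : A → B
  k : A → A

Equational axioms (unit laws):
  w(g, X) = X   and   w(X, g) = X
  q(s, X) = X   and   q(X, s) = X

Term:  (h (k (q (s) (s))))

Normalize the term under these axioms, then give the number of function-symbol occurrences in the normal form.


1. (h (k (q (s) (s))))  →  (h (k (s)))
normal form: (h (k (s)))

size = 3


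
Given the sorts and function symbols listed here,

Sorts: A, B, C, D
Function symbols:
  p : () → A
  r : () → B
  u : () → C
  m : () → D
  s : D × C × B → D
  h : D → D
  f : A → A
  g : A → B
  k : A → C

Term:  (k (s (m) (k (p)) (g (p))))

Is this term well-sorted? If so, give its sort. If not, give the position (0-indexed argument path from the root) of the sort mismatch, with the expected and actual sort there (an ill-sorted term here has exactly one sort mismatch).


ill-sorted at position [0]: expected A, got D

    (m) : D
      (p) : A
    (k (p)) : C
      (p) : A
    (g (p)) : B
  (s (m) (k (p)) (g (p))) : D
(k (s (m) (k (p)) (g (p)))) : ✗ arg 0 at [0] has sort D, expected A


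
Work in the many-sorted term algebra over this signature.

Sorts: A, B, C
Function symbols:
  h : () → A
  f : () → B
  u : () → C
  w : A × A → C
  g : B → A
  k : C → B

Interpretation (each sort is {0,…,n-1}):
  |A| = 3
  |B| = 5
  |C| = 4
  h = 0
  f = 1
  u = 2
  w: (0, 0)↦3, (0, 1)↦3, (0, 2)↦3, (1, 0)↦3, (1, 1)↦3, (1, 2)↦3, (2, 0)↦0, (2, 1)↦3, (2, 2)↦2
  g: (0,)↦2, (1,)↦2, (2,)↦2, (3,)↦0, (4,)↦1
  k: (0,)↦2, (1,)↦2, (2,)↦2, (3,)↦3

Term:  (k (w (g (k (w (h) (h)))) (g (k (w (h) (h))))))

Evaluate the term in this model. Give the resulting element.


value = 3

  h = 0
  h = 0
  (w (h) (h)) = w(0, 0) = 3
  (k (w (h) (h))) = k(3,) = 3
  (g (k (w (h) (h)))) = g(3,) = 0
  h = 0
  h = 0
  (w (h) (h)) = w(0, 0) = 3
  (k (w (h) (h))) = k(3,) = 3
  (g (k (w (h) (h)))) = g(3,) = 0
  (w (g (k (w (h) (h)))) (g (k (w (h) (h))))) = w(0, 0) = 3
  (k (w (g (k (w (h) (h)))) (g (k (w (h) (h)))))) = k(3,) = 3


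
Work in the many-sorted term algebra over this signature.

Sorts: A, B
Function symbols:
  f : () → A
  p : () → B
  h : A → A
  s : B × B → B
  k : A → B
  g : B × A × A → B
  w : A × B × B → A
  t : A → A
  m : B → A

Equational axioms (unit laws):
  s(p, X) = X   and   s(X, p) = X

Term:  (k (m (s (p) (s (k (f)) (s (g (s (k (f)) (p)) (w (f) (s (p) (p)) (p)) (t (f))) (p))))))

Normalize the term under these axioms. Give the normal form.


1. (k (m (s (p) (s (k (f)) (s (g (s (k (f)) (p)) (w (f) (s (p) (p)) (p)) (t (f))) (p))))))  →  (k (m (s (k (f)) (s (g (s (k (f)) (p)) (w (f) (s (p) (p)) (p)) (t (f))) (p)))))
2. (k (m (s (k (f)) (s (g (s (k (f)) (p)) (w (f) (s (p) (p)) (p)) (t (f))) (p)))))  →  (k (m (s (k (f)) (g (s (k (f)) (p)) (w (f) (s (p) (p)) (p)) (t (f))))))
3. (k (m (s (k (f)) (g (s (k (f)) (p)) (w (f) (s (p) (p)) (p)) (t (f))))))  →  (k (m (s (k (f)) (g (k (f)) (w (f) (s (p) (p)) (p)) (t (f))))))
4. (k (m (s (k (f)) (g (k (f)) (w (f) (s (p) (p)) (p)) (t (f))))))  →  (k (m (s (k (f)) (g (k (f)) (w (f) (p) (p)) (t (f))))))

normal form = (k (m (s (k (f)) (g (k (f)) (w (f) (p) (p)) (t (f))))))


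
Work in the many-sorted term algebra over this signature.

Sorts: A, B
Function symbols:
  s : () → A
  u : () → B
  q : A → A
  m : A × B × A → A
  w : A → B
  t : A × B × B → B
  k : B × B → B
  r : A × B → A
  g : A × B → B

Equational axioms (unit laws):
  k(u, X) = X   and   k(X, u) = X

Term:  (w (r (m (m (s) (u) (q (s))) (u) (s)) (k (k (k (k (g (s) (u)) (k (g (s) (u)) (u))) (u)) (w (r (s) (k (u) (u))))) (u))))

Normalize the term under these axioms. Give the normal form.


normal form = (w (r (m (m (s) (u) (q (s))) (u) (s)) (k (k (g (s) (u)) (g (s) (u))) (w (r (s) (u))))))

1. (w (r (m (m (s) (u) (q (s))) (u) (s)) (k (k (k (k (g (s) (u)) (k (g (s) (u)) (u))) (u)) (w (r (s) (k (u) (u))))) (u))))  →  (w (r (m (m (s) (u) (q (s))) (u) (s)) (k (k (k (g (s) (u)) (k (g (s) (u)) (u))) (u)) (w (r (s) (k (u) (u)))))))
2. (w (r (m (m (s) (u) (q (s))) (u) (s)) (k (k (k (g (s) (u)) (k (g (s) (u)) (u))) (u)) (w (r (s) (k (u) (u)))))))  →  (w (r (m (m (s) (u) (q (s))) (u) (s)) (k (k (g (s) (u)) (k (g (s) (u)) (u))) (w (r (s) (k (u) (u)))))))
3. (w (r (m (m (s) (u) (q (s))) (u) (s)) (k (k (g (s) (u)) (k (g (s) (u)) (u))) (w (r (s) (k (u) (u)))))))  →  (w (r (m (m (s) (u) (q (s))) (u) (s)) (k (k (g (s) (u)) (g (s) (u))) (w (r (s) (k (u) (u)))))))
4. (w (r (m (m (s) (u) (q (s))) (u) (s)) (k (k (g (s) (u)) (g (s) (u))) (w (r (s) (k (u) (u)))))))  →  (w (r (m (m (s) (u) (q (s))) (u) (s)) (k (k (g (s) (u)) (g (s) (u))) (w (r (s) (u))))))


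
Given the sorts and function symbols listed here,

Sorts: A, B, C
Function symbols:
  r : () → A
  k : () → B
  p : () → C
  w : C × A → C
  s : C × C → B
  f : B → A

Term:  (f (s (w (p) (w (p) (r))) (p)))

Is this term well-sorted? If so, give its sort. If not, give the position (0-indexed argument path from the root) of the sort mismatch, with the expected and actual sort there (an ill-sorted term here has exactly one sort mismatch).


      (p) : C
        (p) : C
        (r) : A
      (w (p) (r)) : C
    (w (p) (w (p) (r))) : ✗ arg 1 at [0, 0, 1] has sort C, expected A
    (p) : C

ill-sorted at position [0, 0, 1]: expected A, got C


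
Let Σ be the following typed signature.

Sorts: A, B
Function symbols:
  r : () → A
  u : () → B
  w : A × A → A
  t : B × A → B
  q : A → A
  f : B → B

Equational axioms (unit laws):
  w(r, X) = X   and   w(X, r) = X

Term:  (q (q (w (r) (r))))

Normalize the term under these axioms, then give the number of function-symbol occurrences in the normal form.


1. (q (q (w (r) (r))))  →  (q (q (r)))
normal form: (q (q (r)))

size = 3


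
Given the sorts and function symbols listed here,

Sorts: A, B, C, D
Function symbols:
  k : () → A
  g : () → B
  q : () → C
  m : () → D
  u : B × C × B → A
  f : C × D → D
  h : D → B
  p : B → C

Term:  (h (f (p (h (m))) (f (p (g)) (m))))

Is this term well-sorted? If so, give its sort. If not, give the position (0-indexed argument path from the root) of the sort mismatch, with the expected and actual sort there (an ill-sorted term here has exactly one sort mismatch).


well-sorted; sort = B

        (m) : D
      (h (m)) : B
    (p (h (m))) : C
        (g) : B
      (p (g)) : C
      (m) : D
    (f (p (g)) (m)) : D
  (f (p (h (m))) (f (p (g)) (m))) : D
(h (f (p (h (m))) (f (p (g)) (m)))) : B


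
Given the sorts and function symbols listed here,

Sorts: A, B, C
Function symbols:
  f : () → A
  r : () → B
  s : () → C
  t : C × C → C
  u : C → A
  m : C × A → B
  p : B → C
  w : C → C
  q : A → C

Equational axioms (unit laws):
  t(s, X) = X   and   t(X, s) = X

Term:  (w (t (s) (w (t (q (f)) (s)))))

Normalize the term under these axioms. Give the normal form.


normal form = (w (w (q (f))))

1. (w (t (s) (w (t (q (f)) (s)))))  →  (w (w (t (q (f)) (s))))
2. (w (w (t (q (f)) (s))))  →  (w (w (q (f))))


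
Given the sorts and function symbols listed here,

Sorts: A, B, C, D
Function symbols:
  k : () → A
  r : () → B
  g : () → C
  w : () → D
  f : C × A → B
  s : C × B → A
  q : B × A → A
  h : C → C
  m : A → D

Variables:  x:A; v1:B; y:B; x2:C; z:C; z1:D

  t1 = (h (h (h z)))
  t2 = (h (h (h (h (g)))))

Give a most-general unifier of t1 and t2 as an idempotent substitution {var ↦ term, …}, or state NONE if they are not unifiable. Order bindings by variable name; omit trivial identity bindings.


{z ↦ (h (g))}


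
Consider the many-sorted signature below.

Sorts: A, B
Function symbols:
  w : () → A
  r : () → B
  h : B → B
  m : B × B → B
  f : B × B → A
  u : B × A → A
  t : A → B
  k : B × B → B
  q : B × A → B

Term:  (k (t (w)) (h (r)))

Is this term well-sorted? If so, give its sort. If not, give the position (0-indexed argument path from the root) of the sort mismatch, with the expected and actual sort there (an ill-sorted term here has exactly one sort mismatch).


    (w) : A
  (t (w)) : B
    (r) : B
  (h (r)) : B
(k (t (w)) (h (r))) : B

well-sorted; sort = B


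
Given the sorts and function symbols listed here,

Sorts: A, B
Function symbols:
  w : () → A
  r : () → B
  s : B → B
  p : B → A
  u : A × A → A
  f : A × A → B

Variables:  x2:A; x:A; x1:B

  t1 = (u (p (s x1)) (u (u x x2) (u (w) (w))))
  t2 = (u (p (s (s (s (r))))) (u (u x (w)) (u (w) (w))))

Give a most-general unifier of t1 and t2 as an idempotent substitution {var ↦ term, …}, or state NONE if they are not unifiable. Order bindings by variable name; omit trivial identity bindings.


{x1 ↦ (s (s (r))), x2 ↦ (w)}


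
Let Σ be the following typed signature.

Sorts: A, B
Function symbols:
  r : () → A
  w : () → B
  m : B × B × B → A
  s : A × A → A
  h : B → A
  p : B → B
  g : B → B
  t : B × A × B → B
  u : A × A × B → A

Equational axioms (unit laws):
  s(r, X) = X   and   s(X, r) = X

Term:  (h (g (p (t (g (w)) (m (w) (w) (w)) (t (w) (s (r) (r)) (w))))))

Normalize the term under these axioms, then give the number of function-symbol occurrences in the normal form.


size = 14

1. (h (g (p (t (g (w)) (m (w) (w) (w)) (t (w) (s (r) (r)) (w))))))  →  (h (g (p (t (g (w)) (m (w) (w) (w)) (t (w) (r) (w))))))
normal form: (h (g (p (t (g (w)) (m (w) (w) (w)) (t (w) (r) (w))))))


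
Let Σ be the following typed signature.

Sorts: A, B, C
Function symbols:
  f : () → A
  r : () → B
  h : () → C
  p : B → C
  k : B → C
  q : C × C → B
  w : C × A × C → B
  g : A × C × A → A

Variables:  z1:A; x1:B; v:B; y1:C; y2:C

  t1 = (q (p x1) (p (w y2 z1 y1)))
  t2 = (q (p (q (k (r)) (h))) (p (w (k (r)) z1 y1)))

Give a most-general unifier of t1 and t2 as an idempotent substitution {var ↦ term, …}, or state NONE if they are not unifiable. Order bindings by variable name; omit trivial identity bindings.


{x1 ↦ (q (k (r)) (h)), y2 ↦ (k (r))}
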